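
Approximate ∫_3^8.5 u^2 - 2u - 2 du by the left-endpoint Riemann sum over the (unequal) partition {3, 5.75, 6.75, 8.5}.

74.921875

Subinterval widths: 2.75, 1, 1.75.
Left endpoints: 3, 5.75, 6.75.
f(3) = 1, f(5.75) = 19.5625, f(6.75) = 30.0625.
Sum = Σ Δu_i · f(u_i).
Sum = 74.921875.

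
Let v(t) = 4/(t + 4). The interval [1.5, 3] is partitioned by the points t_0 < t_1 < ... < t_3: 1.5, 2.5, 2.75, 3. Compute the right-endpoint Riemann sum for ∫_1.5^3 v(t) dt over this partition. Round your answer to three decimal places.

0.906

Subinterval widths: 1, 0.25, 0.25.
Right endpoints: 2.5, 2.75, 3.
v(2.5) = 8/13, v(2.75) = 16/27, v(3) = 4/7.
Sum = Σ Δt_i · v(t_i).
Sum ≈ 0.906.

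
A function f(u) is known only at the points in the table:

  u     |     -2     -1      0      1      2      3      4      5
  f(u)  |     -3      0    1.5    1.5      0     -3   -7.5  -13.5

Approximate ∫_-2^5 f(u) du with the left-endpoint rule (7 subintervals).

Δu = 1.
Sum = 1·[(-3) + 0 + 1.5 + 1.5 + 0 + (-3) + (-7.5)] = -10.5.

-10.5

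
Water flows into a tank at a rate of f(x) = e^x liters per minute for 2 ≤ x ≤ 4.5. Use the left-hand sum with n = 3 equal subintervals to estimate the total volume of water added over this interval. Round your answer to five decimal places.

52.92698

Δx = (4.5 − 2)/3 = 5/6.
Left endpoints: 2, 17/6, 11/3.
f(2) ≈ 7.38906, f(17/6) ≈ 17.00204, f(11/3) ≈ 39.12128.
Sum = Δx · [f(2) + f(17/6) + f(11/3)].
Sum ≈ 52.92698.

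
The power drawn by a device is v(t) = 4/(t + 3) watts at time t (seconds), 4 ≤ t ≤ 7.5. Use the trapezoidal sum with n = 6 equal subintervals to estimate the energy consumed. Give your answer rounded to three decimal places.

1.623

Δt = (7.5 − 4)/6 = 7/12.
v(4) = 4/7, v(55/12) = 48/91, v(31/6) = 24/49, v(5.75) = 16/35, v(19/3) = 3/7, v(83/12) = 48/119, v(7.5) = 8/21.
T_6 = (Δt/2)·[v(t_0) + 2v(t_1) + ... + 2v(t_{5}) + v(t_6)].
Sum ≈ 1.623.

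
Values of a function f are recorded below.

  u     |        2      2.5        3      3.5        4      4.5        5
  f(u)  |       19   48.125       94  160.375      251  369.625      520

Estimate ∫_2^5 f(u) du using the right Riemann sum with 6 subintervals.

Δu = 0.5.
Sum = 0.5·[48.125 + 94 + 160.375 + 251 + 369.625 + 520] = 721.5625.

721.5625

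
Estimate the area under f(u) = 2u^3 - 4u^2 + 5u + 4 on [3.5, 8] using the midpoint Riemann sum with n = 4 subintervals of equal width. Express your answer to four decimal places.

1480.3682

Δu = (8 − 3.5)/4 = 1.125.
Midpoints: 4.0625, 5.1875, 6.3125, 7.4375.
f(4.0625) = 189217/2048, f(5.1875) = 412651/2048, f(6.3125) = 776701/2048, f(7.4375) = 1316359/2048.
Sum = Δu · [f(4.0625) + f(5.1875) + f(6.3125) + f(7.4375)].
Sum ≈ 1480.3682.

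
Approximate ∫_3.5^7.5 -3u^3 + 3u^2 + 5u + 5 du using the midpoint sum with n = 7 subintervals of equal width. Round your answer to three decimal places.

Δu = (7.5 − 3.5)/7 = 4/7.
Midpoints: 53/14, 61/14, 69/14, 5.5, 85/14, 93/14, 101/14.
f(53/14) = -262993/2744, f(61/14) = -451161/2744, f(69/14) = -704225/2744, f(5.5) = -375.875, f(85/14) = -1441905/2744, f(93/14) = -1944953/2744, f(101/14) = -2549761/2744.
Sum = Δu · [f(53/14) + f(61/14) + f(69/14) + ...].
Sum ≈ -1746.439.

-1746.439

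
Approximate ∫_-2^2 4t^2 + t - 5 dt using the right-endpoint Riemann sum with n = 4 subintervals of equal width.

Δt = (2 − (-2))/4 = 1.
Right endpoints: -1, 0, 1, 2.
f(-1) = -2, f(0) = -5, f(1) = 0, f(2) = 13.
Sum = Δt · [f(-1) + f(0) + f(1) + f(2)].
Sum = 6.

6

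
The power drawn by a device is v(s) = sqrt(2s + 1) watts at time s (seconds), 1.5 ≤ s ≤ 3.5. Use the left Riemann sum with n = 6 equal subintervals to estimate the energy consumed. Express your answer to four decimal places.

Δs = (3.5 − 1.5)/6 = 1/3.
Left endpoints: 1.5, 11/6, 13/6, 2.5, 17/6, 19/6.
v(1.5) ≈ 2.0000, v(11/6) ≈ 2.1602, v(13/6) ≈ 2.3094, v(2.5) ≈ 2.4495, v(17/6) ≈ 2.5820, v(19/6) ≈ 2.7080.
Sum = Δs · [v(1.5) + v(11/6) + v(13/6) + ...].
Sum ≈ 4.7364.

4.7364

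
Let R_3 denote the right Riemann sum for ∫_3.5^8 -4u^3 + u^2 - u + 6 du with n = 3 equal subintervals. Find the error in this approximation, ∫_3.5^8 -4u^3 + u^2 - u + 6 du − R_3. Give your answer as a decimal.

Exact integral: ∫_3.5^8 f(u) du = -3788.4375.
R_3 = -5275.125.
Error = -3788.4375 − (-5275.125) = 1486.6875.

1486.6875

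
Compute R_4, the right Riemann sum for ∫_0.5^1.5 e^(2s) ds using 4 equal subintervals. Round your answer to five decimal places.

Δs = (1.5 − 0.5)/4 = 0.25.
Right endpoints: 0.75, 1, 1.25, 1.5.
f(0.75) ≈ 4.48169, f(1) ≈ 7.38906, f(1.25) ≈ 12.18249, f(1.5) ≈ 20.08554.
Sum = Δs · [f(0.75) + f(1) + f(1.25) + f(1.5)].
Sum ≈ 11.03469.

11.03469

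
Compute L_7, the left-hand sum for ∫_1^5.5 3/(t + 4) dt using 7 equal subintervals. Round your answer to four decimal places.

2.0199

Δt = (5.5 − 1)/7 = 9/14.
Left endpoints: 1, 23/14, 16/7, 41/14, 25/7, 59/14, 34/7.
f(1) = 0.6, f(23/14) = 42/79, f(16/7) = 21/44, f(41/14) = 42/97, f(25/7) = 21/53, f(59/14) = 42/115, f(34/7) = 21/62.
Sum = Δt · [f(1) + f(23/14) + f(16/7) + ...].
Sum ≈ 2.0199.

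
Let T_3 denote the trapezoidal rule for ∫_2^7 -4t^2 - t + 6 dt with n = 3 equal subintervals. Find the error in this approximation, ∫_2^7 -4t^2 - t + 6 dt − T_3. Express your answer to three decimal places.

9.259

Exact integral: ∫_2^7 f(t) dt ≈ -439.16667.
T_3 ≈ -448.42593.
Error ≈ -439.16667 − (-448.42593) ≈ 9.259.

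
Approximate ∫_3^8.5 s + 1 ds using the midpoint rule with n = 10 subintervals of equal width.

37.125

Δs = (8.5 − 3)/10 = 0.55.
Midpoints: 3.275, 3.825, 4.375, 4.925, 5.475, 6.025, 6.575, 7.125, 7.675, 8.225.
f(3.275) = 4.275, f(3.825) = 4.825, f(4.375) = 5.375, f(4.925) = 5.925, f(5.475) = 6.475, f(6.025) = 7.025, f(6.575) = 7.575, f(7.125) = 8.125, f(7.675) = 8.675, f(8.225) = 9.225.
Sum = Δs · [f(3.275) + f(3.825) + f(4.375) + ...].
Sum = 37.125.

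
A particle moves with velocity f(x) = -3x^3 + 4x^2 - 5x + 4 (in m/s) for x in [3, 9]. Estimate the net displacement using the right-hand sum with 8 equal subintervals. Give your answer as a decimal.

-4801.125

Δx = (9 − 3)/8 = 0.75.
Right endpoints: 3.75, 4.5, 5.25, 6, 6.75, 7.5, 8.25, 9.
f(3.75) = -116.703125, f(4.5) = -210.875, f(5.25) = -346.109375, f(6) = -530, f(6.75) = -770.140625, f(7.5) = -1074.125, f(8.25) = -1449.546875, f(9) = -1904.
Sum = Δx · [f(3.75) + f(4.5) + f(5.25) + ...].
Sum = -4801.125.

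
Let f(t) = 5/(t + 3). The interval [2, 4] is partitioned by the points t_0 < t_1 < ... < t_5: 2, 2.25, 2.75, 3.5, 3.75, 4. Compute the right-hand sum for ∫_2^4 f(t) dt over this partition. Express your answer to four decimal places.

Subinterval widths: 0.25, 0.5, 0.75, 0.25, 0.25.
Right endpoints: 2.25, 2.75, 3.5, 3.75, 4.
f(2.25) = 20/21, f(2.75) = 20/23, f(3.5) = 10/13, f(3.75) = 20/27, f(4) = 5/7.
Sum = Σ Δt_i · f(t_i).
Sum ≈ 1.6136.

1.6136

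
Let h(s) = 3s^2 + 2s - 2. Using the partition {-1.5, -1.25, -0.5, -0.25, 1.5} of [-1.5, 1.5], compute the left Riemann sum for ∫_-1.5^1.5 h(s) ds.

-4.03125

Subinterval widths: 0.25, 0.75, 0.25, 1.75.
Left endpoints: -1.5, -1.25, -0.5, -0.25.
h(-1.5) = 1.75, h(-1.25) = 0.1875, h(-0.5) = -2.25, h(-0.25) = -2.3125.
Sum = Σ Δs_i · h(s_i).
Sum = -4.03125.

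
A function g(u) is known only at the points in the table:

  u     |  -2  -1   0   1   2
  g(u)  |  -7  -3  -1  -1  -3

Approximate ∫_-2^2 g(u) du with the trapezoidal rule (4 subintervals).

-10

Δu = 1.
T_4 = (1/2)·[(-7) + 2·(-3) + 2·(-1) + 2·(-1) + (-3)] = -10.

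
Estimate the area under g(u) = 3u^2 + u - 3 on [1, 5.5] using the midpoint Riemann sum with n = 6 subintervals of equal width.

Δu = (5.5 − 1)/6 = 0.75.
Midpoints: 1.375, 2.125, 2.875, 3.625, 4.375, 5.125.
g(1.375) = 4.046875, g(2.125) = 12.671875, g(2.875) = 24.671875, g(3.625) = 40.046875, g(4.375) = 58.796875, g(5.125) = 80.921875.
Sum = Δu · [g(1.375) + g(2.125) + g(2.875) + ...].
Sum = 165.8671875.

165.8671875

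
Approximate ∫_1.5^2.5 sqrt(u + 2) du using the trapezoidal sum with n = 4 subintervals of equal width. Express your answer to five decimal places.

1.99853

Δu = (2.5 − 1.5)/4 = 0.25.
f(1.5) ≈ 1.87083, f(1.75) ≈ 1.93649, f(2) ≈ 2.00000, f(2.25) ≈ 2.06155, f(2.5) ≈ 2.12132.
T_4 = (Δu/2)·[f(u_0) + 2f(u_1) + 2f(u_2) + 2f(u_3) + f(u_4)].
Sum ≈ 1.99853.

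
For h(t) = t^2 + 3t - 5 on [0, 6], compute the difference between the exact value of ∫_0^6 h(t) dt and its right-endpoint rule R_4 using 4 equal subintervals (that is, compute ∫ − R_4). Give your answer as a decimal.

-42.75

Exact integral: ∫_0^6 h(t) dt = 96.
R_4 = 138.75.
Error = 96 − 138.75 = -42.75.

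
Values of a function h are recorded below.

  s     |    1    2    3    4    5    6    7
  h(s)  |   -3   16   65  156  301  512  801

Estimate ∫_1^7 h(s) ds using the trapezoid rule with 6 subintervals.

1449

Δs = 1.
T_6 = (1/2)·[(-3) + 2·16 + 2·65 + 2·156 + 2·301 + 2·512 + 801] = 1449.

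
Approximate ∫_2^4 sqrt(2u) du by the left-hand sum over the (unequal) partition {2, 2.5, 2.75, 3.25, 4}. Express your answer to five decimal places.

4.64375

Subinterval widths: 0.5, 0.25, 0.5, 0.75.
Left endpoints: 2, 2.5, 2.75, 3.25.
f(2) ≈ 2.00000, f(2.5) ≈ 2.23607, f(2.75) ≈ 2.34521, f(3.25) ≈ 2.54951.
Sum = Σ Δu_i · f(u_i).
Sum ≈ 4.64375.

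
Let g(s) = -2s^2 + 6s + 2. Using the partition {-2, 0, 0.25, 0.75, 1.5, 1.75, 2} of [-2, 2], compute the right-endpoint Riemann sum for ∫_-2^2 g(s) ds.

Subinterval widths: 2, 0.25, 0.5, 0.75, 0.25, 0.25.
Right endpoints: 0, 0.25, 0.75, 1.5, 1.75, 2.
g(0) = 2, g(0.25) = 3.375, g(0.75) = 5.375, g(1.5) = 6.5, g(1.75) = 6.375, g(2) = 6.
Sum = Σ Δs_i · g(s_i).
Sum = 15.5.

15.5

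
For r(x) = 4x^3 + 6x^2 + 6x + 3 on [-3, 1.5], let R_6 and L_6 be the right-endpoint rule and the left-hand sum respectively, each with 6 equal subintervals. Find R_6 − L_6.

81

R_6 = 17.296875.
L_6 = -63.703125.
R_6 − L_6 = 81.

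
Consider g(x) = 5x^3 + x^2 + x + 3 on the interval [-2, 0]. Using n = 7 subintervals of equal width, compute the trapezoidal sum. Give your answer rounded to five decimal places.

-13.71429

Δx = (0 − (-2))/7 = 2/7.
g(-2) = -35, g(-12/7) = -7191/343, g(-10/7) = -3761/343, g(-8/7) = -1475/343, g(-6/7) = -93/343, g(-4/7) = 625/343, g(-2/7) = 919/343, g(0) = 3.
T_7 = (Δx/2)·[g(x_0) + 2g(x_1) + ... + 2g(x_{6}) + g(x_7)].
Sum ≈ -13.71429.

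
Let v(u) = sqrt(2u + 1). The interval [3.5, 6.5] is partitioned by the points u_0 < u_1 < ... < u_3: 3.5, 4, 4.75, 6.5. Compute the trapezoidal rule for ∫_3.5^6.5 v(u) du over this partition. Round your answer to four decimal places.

9.9065

Subinterval widths: 0.5, 0.75, 1.75.
v(3.5) ≈ 2.8284, v(4) ≈ 3.0000, v(4.75) ≈ 3.2404, v(6.5) ≈ 3.7417.
On each subinterval the trapezoid contributes (Δu_i/2)·[v(u_{i-1}) + v(u_i)].
Sum ≈ 9.9065.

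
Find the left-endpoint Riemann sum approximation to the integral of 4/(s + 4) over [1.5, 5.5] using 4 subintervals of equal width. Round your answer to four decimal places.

2.3466

Δs = (5.5 − 1.5)/4 = 1.
Left endpoints: 1.5, 2.5, 3.5, 4.5.
f(1.5) = 8/11, f(2.5) = 8/13, f(3.5) = 8/15, f(4.5) = 8/17.
Sum = Δs · [f(1.5) + f(2.5) + f(3.5) + f(4.5)].
Sum ≈ 2.3466.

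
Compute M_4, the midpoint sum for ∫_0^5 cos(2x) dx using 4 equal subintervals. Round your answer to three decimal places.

Δx = (5 − 0)/4 = 1.25.
Midpoints: 0.625, 1.875, 3.125, 4.375.
f(0.625) ≈ 0.315, f(1.875) ≈ -0.821, f(3.125) ≈ 0.999, f(4.375) ≈ -0.781.
Sum = Δx · [f(0.625) + f(1.875) + f(3.125) + f(4.375)].
Sum ≈ -0.358.

-0.358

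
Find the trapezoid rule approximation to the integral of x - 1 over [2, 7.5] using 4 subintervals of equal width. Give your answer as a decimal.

20.625

Δx = (7.5 − 2)/4 = 1.375.
f(2) = 1, f(3.375) = 2.375, f(4.75) = 3.75, f(6.125) = 5.125, f(7.5) = 6.5.
T_4 = (Δx/2)·[f(x_0) + 2f(x_1) + 2f(x_2) + 2f(x_3) + f(x_4)].
Sum = 20.625.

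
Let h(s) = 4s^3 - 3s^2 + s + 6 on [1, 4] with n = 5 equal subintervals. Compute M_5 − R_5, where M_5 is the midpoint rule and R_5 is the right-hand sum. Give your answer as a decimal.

-70.29

M_5 = 215.07.
R_5 = 285.36.
M_5 − R_5 = -70.29.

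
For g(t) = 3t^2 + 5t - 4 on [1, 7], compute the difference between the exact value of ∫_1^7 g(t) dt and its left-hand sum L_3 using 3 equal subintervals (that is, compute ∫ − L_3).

162

Exact integral: ∫_1^7 g(t) dt = 438.
L_3 = 276.
Error = 438 − 276 = 162.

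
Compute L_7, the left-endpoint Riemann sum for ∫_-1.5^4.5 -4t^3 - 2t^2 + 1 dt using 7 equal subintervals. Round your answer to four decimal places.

Δt = (4.5 − (-1.5))/7 = 6/7.
Left endpoints: -1.5, -9/14, 3/14, 15/14, 27/14, 39/14, 51/14.
f(-1.5) = 10, f(-9/14) = 424/343, f(3/14) = 298/343, f(15/14) = -2132/343, f(27/14) = -12050/343, f(39/14) = -34640/343, f(51/14) = -75086/343.
Sum = Δt · [f(-1.5) + f(-9/14) + f(3/14) + ...].
Sum ≈ -299.2653.

-299.2653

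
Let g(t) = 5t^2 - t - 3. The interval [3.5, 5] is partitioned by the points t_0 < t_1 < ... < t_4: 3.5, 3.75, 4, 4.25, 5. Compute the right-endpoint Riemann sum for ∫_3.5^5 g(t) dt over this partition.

142.65625

Subinterval widths: 0.25, 0.25, 0.25, 0.75.
Right endpoints: 3.75, 4, 4.25, 5.
g(3.75) = 63.5625, g(4) = 73, g(4.25) = 83.0625, g(5) = 117.
Sum = Σ Δt_i · g(t_i).
Sum = 142.65625.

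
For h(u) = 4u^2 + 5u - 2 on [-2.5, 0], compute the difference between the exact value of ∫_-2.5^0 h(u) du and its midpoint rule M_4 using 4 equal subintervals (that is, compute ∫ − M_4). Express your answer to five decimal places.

Exact integral: ∫_-2.5^0 h(u) du ≈ 0.2083333.
M_4 = -0.1171875.
Error ≈ 0.2083333 − (-0.1171875) ≈ 0.32552.

0.32552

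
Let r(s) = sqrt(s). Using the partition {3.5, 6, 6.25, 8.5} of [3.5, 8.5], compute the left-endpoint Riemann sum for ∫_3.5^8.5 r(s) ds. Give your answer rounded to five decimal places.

Subinterval widths: 2.5, 0.25, 2.25.
Left endpoints: 3.5, 6, 6.25.
r(3.5) ≈ 1.87083, r(6) ≈ 2.44949, r(6.25) ≈ 2.50000.
Sum = Σ Δs_i · r(s_i).
Sum ≈ 10.91444.

10.91444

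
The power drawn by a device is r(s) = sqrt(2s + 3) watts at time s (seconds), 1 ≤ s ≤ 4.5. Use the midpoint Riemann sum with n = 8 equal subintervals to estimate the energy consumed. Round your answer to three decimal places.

10.131

Δs = (4.5 − 1)/8 = 0.4375.
Midpoints: 1.21875, 1.65625, 2.09375, 2.53125, 2.96875, 3.40625, 3.84375, 4.28125.
r(1.21875) ≈ 2.332, r(1.65625) ≈ 2.512, r(2.09375) ≈ 2.681, r(2.53125) ≈ 2.839, r(2.96875) ≈ 2.990, r(3.40625) ≈ 3.132, r(3.84375) ≈ 3.269, r(4.28125) ≈ 3.400.
Sum = Δs · [r(1.21875) + r(1.65625) + r(2.09375) + ...].
Sum ≈ 10.131.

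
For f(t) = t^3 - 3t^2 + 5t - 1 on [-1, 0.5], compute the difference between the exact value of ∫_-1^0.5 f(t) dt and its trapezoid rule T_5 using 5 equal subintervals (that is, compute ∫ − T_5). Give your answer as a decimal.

0.084375

Exact integral: ∫_-1^0.5 f(t) dt = -4.734375.
T_5 = -4.81875.
Error = -4.734375 − (-4.81875) = 0.084375.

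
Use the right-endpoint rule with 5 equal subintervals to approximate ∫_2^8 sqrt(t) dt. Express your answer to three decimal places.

14.027

Δt = (8 − 2)/5 = 1.2.
Right endpoints: 3.2, 4.4, 5.6, 6.8, 8.
f(3.2) ≈ 1.789, f(4.4) ≈ 2.098, f(5.6) ≈ 2.366, f(6.8) ≈ 2.608, f(8) ≈ 2.828.
Sum = Δt · [f(3.2) + f(4.4) + f(5.6) + f(6.8) + f(8)].
Sum ≈ 14.027.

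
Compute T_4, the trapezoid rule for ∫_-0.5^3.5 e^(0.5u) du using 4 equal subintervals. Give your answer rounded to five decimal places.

10.15807

Δu = (3.5 − (-0.5))/4 = 1.
f(-0.5) ≈ 0.77880, f(0.5) ≈ 1.28403, f(1.5) ≈ 2.11700, f(2.5) ≈ 3.49034, f(3.5) ≈ 5.75460.
T_4 = (Δu/2)·[f(u_0) + 2f(u_1) + 2f(u_2) + 2f(u_3) + f(u_4)].
Sum ≈ 10.15807.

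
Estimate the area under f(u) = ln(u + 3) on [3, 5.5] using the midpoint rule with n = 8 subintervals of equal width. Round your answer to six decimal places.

Δu = (5.5 − 3)/8 = 0.3125.
Midpoints: 3.15625, 3.46875, 3.78125, 4.09375, 4.40625, 4.71875, 5.03125, 5.34375.
f(3.15625) ≈ 1.817468, f(3.46875) ≈ 1.866983, f(3.78125) ≈ 1.914161, f(4.09375) ≈ 1.959214, f(4.40625) ≈ 2.002324, f(4.71875) ≈ 2.043652, f(5.03125) ≈ 2.083340, f(5.34375) ≈ 2.121513.
Sum = Δu · [f(3.15625) + f(3.46875) + f(3.78125) + ...].
Sum ≈ 4.940205.

4.940205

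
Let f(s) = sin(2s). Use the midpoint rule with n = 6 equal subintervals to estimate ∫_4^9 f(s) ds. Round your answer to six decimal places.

-0.453617

Δs = (9 − 4)/6 = 5/6.
Midpoints: 53/12, 5.25, 73/12, 83/12, 7.75, 103/12.
f(53/12) ≈ 0.557561, f(5.25) ≈ -0.879696, f(73/12) ≈ -0.389146, f(83/12) ≈ 0.954197, f(7.75) ≈ 0.206467, f(103/12) ≈ -0.993724.
Sum = Δs · [f(53/12) + f(5.25) + f(73/12) + ...].
Sum ≈ -0.453617.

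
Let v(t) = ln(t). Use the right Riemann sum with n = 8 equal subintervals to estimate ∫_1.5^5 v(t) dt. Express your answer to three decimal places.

4.195

Δt = (5 − 1.5)/8 = 0.4375.
Right endpoints: 1.9375, 2.375, 2.8125, 3.25, 3.6875, 4.125, 4.5625, 5.
v(1.9375) ≈ 0.661, v(2.375) ≈ 0.865, v(2.8125) ≈ 1.034, v(3.25) ≈ 1.179, v(3.6875) ≈ 1.305, v(4.125) ≈ 1.417, v(4.5625) ≈ 1.518, v(5) ≈ 1.609.
Sum = Δt · [v(1.9375) + v(2.375) + v(2.8125) + ...].
Sum ≈ 4.195.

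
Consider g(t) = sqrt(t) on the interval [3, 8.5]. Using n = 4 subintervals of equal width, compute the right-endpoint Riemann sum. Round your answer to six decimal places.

13.852178

Δt = (8.5 − 3)/4 = 1.375.
Right endpoints: 4.375, 5.75, 7.125, 8.5.
g(4.375) ≈ 2.091650, g(5.75) ≈ 2.397916, g(7.125) ≈ 2.669270, g(8.5) ≈ 2.915476.
Sum = Δt · [g(4.375) + g(5.75) + g(7.125) + g(8.5)].
Sum ≈ 13.852178.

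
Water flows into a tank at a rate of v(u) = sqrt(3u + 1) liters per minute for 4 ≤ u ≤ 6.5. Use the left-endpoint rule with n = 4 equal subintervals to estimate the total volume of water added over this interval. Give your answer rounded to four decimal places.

Δu = (6.5 − 4)/4 = 0.625.
Left endpoints: 4, 4.625, 5.25, 5.875.
v(4) ≈ 3.6056, v(4.625) ≈ 3.8568, v(5.25) ≈ 4.0927, v(5.875) ≈ 4.3157.
Sum = Δu · [v(4) + v(4.625) + v(5.25) + v(5.875)].
Sum ≈ 9.9192.

9.9192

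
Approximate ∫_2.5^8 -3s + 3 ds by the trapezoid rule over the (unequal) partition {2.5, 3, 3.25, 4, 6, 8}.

Subinterval widths: 0.5, 0.25, 0.75, 2, 2.
f(2.5) = -4.5, f(3) = -6, f(3.25) = -6.75, f(4) = -9, f(6) = -15, f(8) = -21.
On each subinterval the trapezoid contributes (Δs_i/2)·[f(s_{i-1}) + f(s_i)].
Sum = -70.125.

-70.125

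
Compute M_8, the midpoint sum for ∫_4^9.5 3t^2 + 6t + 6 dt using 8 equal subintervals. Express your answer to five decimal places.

Δt = (9.5 − 4)/8 = 0.6875.
Midpoints: 4.34375, 5.03125, 5.71875, 6.40625, 7.09375, 7.78125, 8.46875, 9.15625.
f(4.34375) = 90795/1024, f(5.03125) = 114819/1024, f(5.71875) = 141747/1024, f(6.40625) = 171579/1024, f(7.09375) = 204315/1024, f(7.78125) = 239955/1024, f(8.46875) = 278499/1024, f(9.15625) = 319947/1024.
Sum = Δt · [f(4.34375) + f(5.03125) + f(5.71875) + ...].
Sum ≈ 1048.47510.

1048.47510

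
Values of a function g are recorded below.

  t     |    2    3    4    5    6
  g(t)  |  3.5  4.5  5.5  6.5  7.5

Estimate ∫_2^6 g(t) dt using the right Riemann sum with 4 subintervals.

Δt = 1.
Sum = 1·[4.5 + 5.5 + 6.5 + 7.5] = 24.

24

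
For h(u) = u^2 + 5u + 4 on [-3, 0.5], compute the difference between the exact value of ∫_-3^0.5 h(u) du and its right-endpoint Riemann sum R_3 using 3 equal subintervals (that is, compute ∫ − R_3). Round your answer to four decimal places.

Exact integral: ∫_-3^0.5 h(u) du ≈ 1.166667.
R_3 ≈ 7.064815.
Error ≈ 1.166667 − 7.064815 ≈ -5.8981.

-5.8981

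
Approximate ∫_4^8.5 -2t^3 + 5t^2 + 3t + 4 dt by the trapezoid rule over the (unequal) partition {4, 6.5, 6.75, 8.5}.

Subinterval widths: 2.5, 0.25, 1.75.
f(4) = -32, f(6.5) = -314.5, f(6.75) = -363.03125, f(8.5) = -837.5.
On each subinterval the trapezoid contributes (Δt_i/2)·[f(t_{i-1}) + f(t_i)].
Sum = -1568.28125.

-1568.28125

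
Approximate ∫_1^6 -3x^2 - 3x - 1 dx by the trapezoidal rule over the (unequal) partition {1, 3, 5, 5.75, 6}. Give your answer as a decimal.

Subinterval widths: 2, 2, 0.75, 0.25.
f(1) = -7, f(3) = -37, f(5) = -91, f(5.75) = -117.4375, f(6) = -127.
On each subinterval the trapezoid contributes (Δx_i/2)·[f(x_{i-1}) + f(x_i)].
Sum = -280.71875.

-280.71875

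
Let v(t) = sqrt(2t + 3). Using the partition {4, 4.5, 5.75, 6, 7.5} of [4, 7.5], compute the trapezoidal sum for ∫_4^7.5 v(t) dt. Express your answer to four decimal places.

13.2870

Subinterval widths: 0.5, 1.25, 0.25, 1.5.
v(4) ≈ 3.3166, v(4.5) ≈ 3.4641, v(5.75) ≈ 3.8079, v(6) ≈ 3.8730, v(7.5) ≈ 4.2426.
On each subinterval the trapezoid contributes (Δt_i/2)·[v(t_{i-1}) + v(t_i)].
Sum ≈ 13.2870.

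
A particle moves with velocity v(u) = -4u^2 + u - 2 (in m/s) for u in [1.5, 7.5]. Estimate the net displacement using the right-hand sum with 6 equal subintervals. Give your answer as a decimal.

-652

Δu = (7.5 − 1.5)/6 = 1.
Right endpoints: 2.5, 3.5, 4.5, 5.5, 6.5, 7.5.
v(2.5) = -24.5, v(3.5) = -47.5, v(4.5) = -78.5, v(5.5) = -117.5, v(6.5) = -164.5, v(7.5) = -219.5.
Sum = Δu · [v(2.5) + v(3.5) + v(4.5) + ...].
Sum = -652.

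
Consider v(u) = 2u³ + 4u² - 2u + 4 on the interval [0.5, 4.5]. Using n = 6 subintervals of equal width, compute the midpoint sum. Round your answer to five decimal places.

319.51852

Δu = (4.5 − 0.5)/6 = 2/3.
Midpoints: 5/6, 1.5, 13/6, 17/6, 3.5, 25/6.
v(5/6) = 677/108, v(1.5) = 16.75, v(13/6) = 4189/108, v(17/6) = 8201/108, v(3.5) = 131.75, v(25/6) = 22657/108.
Sum = Δu · [v(5/6) + v(1.5) + v(13/6) + ...].
Sum ≈ 319.51852.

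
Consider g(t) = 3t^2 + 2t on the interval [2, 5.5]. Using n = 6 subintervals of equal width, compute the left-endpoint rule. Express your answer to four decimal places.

160.2101

Δt = (5.5 − 2)/6 = 7/12.
Left endpoints: 2, 31/12, 19/6, 3.75, 13/3, 59/12.
g(2) = 16, g(31/12) = 25.1875, g(19/6) = 437/12, g(3.75) = 49.6875, g(13/3) = 65, g(59/12) = 3953/48.
Sum = Δt · [g(2) + g(31/12) + g(19/6) + ...].
Sum ≈ 160.2101.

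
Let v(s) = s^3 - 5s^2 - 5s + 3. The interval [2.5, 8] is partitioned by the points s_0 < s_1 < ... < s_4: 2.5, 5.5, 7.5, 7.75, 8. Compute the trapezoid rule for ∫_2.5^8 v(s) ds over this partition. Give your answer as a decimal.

109.99609375

Subinterval widths: 3, 2, 0.25, 0.25.
v(2.5) = -25.125, v(5.5) = -9.375, v(7.5) = 106.125, v(7.75) = 129.421875, v(8) = 155.
On each subinterval the trapezoid contributes (Δs_i/2)·[v(s_{i-1}) + v(s_i)].
Sum = 109.99609375.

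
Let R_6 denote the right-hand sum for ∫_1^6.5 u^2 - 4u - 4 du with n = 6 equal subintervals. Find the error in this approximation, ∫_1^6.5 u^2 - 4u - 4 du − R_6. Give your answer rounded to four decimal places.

Exact integral: ∫_1^6.5 f(u) du ≈ -13.291667.
R_6 ≈ -3.698495.
Error ≈ -13.291667 − (-3.698495) ≈ -9.5932.

-9.5932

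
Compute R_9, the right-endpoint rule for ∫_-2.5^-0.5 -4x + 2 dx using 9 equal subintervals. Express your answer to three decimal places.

15.111

Δx = (-0.5 − (-2.5))/9 = 2/9.
Right endpoints: -41/18, -37/18, -11/6, -29/18, -25/18, -7/6, -17/18, -13/18, -0.5.
f(-41/18) = 100/9, f(-37/18) = 92/9, f(-11/6) = 28/3, f(-29/18) = 76/9, f(-25/18) = 68/9, f(-7/6) = 20/3, f(-17/18) = 52/9, f(-13/18) = 44/9, f(-0.5) = 4.
Sum = Δx · [f(-41/18) + f(-37/18) + f(-11/6) + ...].
Sum ≈ 15.111.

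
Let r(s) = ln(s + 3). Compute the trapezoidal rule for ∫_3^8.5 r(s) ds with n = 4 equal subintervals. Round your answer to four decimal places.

Δs = (8.5 − 3)/4 = 1.375.
r(3) ≈ 1.7918, r(4.375) ≈ 1.9981, r(5.75) ≈ 2.1691, r(7.125) ≈ 2.3150, r(8.5) ≈ 2.4423.
T_4 = (Δs/2)·[r(s_0) + 2r(s_1) + 2r(s_2) + 2r(s_3) + r(s_4)].
Sum ≈ 11.8239.

11.8239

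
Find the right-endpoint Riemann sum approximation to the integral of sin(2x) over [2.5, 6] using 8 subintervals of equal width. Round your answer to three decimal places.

Δx = (6 − 2.5)/8 = 0.4375.
Right endpoints: 2.9375, 3.375, 3.8125, 4.25, 4.6875, 5.125, 5.5625, 6.
f(2.9375) ≈ -0.397, f(3.375) ≈ 0.450, f(3.8125) ≈ 0.974, f(4.25) ≈ 0.798, f(4.6875) ≈ 0.050, f(5.125) ≈ -0.735, f(5.5625) ≈ -0.992, f(6) ≈ -0.537.
Sum = Δx · [f(2.9375) + f(3.375) + f(3.8125) + ...].
Sum ≈ -0.170.

-0.170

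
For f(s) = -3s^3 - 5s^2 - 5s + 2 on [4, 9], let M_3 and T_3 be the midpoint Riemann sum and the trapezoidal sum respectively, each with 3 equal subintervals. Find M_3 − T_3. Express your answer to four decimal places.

220.4861

M_3 ≈ -5916.087963.
T_3 ≈ -6136.574074.
M_3 − T_3 ≈ 220.4861.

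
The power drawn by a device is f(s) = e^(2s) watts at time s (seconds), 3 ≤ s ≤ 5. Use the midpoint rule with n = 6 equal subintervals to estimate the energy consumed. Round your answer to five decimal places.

Δs = (5 − 3)/6 = 1/3.
Midpoints: 19/6, 3.5, 23/6, 25/6, 4.5, 29/6.
f(19/6) ≈ 563.03024, f(3.5) ≈ 1096.63316, f(23/6) ≈ 2135.94973, f(25/6) ≈ 4160.26201, f(4.5) ≈ 8103.08393, f(29/6) ≈ 15782.65240.
Sum = Δs · [f(19/6) + f(3.5) + f(23/6) + ...].
Sum ≈ 10613.87049.

10613.87049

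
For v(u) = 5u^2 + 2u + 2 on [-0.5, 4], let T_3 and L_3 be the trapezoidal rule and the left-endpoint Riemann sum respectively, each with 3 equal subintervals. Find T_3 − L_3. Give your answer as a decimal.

T_3 = 140.0625.
L_3 = 74.25.
T_3 − L_3 = 65.8125.

65.8125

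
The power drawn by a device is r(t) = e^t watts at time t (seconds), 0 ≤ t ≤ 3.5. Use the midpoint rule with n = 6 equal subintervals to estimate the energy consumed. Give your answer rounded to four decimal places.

31.6646

Δt = (3.5 − 0)/6 = 7/12.
Midpoints: 7/24, 0.875, 35/24, 49/24, 2.625, 77/24.
r(7/24) ≈ 1.3387, r(0.875) ≈ 2.3989, r(35/24) ≈ 4.2988, r(49/24) ≈ 7.7034, r(2.625) ≈ 13.8046, r(77/24) ≈ 24.7378.
Sum = Δt · [r(7/24) + r(0.875) + r(35/24) + ...].
Sum ≈ 31.6646.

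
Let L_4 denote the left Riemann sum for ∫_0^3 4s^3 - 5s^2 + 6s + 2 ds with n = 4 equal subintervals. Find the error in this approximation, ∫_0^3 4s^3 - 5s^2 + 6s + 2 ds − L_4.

Exact integral: ∫_0^3 f(s) ds = 69.
L_4 = 42.28125.
Error = 69 − 42.28125 = 26.71875.

26.71875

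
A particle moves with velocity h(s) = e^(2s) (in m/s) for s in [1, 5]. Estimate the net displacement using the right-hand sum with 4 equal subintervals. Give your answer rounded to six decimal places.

Δs = (5 − 1)/4 = 1.
Right endpoints: 2, 3, 4, 5.
h(2) ≈ 54.598150, h(3) ≈ 403.428793, h(4) ≈ 2980.957987, h(5) ≈ 22026.465795.
Sum = Δs · [h(2) + h(3) + h(4) + h(5)].
Sum ≈ 25465.450725.

25465.450725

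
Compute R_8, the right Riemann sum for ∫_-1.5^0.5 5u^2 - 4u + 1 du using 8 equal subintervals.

9.6875

Δu = (0.5 − (-1.5))/8 = 0.25.
Right endpoints: -1.25, -1, -0.75, -0.5, -0.25, 0, 0.25, 0.5.
f(-1.25) = 13.8125, f(-1) = 10, f(-0.75) = 6.8125, f(-0.5) = 4.25, f(-0.25) = 2.3125, f(0) = 1, f(0.25) = 0.3125, f(0.5) = 0.25.
Sum = Δu · [f(-1.25) + f(-1) + f(-0.75) + ...].
Sum = 9.6875.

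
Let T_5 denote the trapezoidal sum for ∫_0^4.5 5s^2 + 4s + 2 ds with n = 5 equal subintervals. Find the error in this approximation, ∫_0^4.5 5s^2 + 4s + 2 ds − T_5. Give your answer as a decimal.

-3.0375

Exact integral: ∫_0^4.5 f(s) ds = 201.375.
T_5 = 204.4125.
Error = 201.375 − 204.4125 = -3.0375.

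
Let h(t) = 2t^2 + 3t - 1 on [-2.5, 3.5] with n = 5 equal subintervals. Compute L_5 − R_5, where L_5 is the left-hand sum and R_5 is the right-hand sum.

L_5 = 26.88.
R_5 = 62.88.
L_5 − R_5 = -36.

-36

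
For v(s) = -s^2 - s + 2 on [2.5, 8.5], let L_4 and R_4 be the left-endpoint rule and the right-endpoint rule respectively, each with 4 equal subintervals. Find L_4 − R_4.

L_4 = -168.75.
R_4 = -276.75.
L_4 − R_4 = 108.

108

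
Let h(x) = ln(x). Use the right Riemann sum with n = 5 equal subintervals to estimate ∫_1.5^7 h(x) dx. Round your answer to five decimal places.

8.30865

Δx = (7 − 1.5)/5 = 1.1.
Right endpoints: 2.6, 3.7, 4.8, 5.9, 7.
h(2.6) ≈ 0.95551, h(3.7) ≈ 1.30833, h(4.8) ≈ 1.56862, h(5.9) ≈ 1.77495, h(7) ≈ 1.94591.
Sum = Δx · [h(2.6) + h(3.7) + h(4.8) + h(5.9) + h(7)].
Sum ≈ 8.30865.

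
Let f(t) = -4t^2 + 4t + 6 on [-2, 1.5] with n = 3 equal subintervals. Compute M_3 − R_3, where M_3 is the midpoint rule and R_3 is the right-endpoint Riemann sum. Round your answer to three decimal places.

M_3 ≈ 3.92130.
R_3 ≈ 11.40741.
M_3 − R_3 ≈ -7.486.

-7.486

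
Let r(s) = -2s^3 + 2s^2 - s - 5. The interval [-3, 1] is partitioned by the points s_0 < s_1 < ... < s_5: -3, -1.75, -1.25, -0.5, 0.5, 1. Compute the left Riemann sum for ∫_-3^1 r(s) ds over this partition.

Subinterval widths: 1.25, 0.5, 0.75, 1, 0.5.
Left endpoints: -3, -1.75, -1.25, -0.5, 0.5.
r(-3) = 70, r(-1.75) = 13.59375, r(-1.25) = 3.28125, r(-0.5) = -3.75, r(0.5) = -5.25.
Sum = Σ Δs_i · r(s_i).
Sum = 90.3828125.

90.3828125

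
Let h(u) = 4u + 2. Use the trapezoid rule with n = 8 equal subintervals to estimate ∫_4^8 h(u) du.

Δu = (8 − 4)/8 = 0.5.
h(4) = 18, h(4.5) = 20, h(5) = 22, h(5.5) = 24, h(6) = 26, h(6.5) = 28, h(7) = 30, h(7.5) = 32, h(8) = 34.
T_8 = (Δu/2)·[h(u_0) + 2h(u_1) + ... + 2h(u_{7}) + h(u_8)].
Sum = 104.

104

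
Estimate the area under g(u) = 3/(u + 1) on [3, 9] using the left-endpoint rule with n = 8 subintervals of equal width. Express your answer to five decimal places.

2.92498

Δu = (9 − 3)/8 = 0.75.
Left endpoints: 3, 3.75, 4.5, 5.25, 6, 6.75, 7.5, 8.25.
g(3) = 0.75, g(3.75) = 12/19, g(4.5) = 6/11, g(5.25) = 0.48, g(6) = 3/7, g(6.75) = 12/31, g(7.5) = 6/17, g(8.25) = 12/37.
Sum = Δu · [g(3) + g(3.75) + g(4.5) + ...].
Sum ≈ 2.92498.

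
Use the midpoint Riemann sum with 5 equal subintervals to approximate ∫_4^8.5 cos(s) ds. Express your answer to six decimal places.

1.609048

Δs = (8.5 − 4)/5 = 0.9.
Midpoints: 4.45, 5.35, 6.25, 7.15, 8.05.
f(4.45) ≈ -0.259389, f(5.35) ≈ 0.595278, f(6.25) ≈ 0.999449, f(7.15) ≈ 0.647258, f(8.05) ≈ -0.194765.
Sum = Δs · [f(4.45) + f(5.35) + f(6.25) + f(7.15) + f(8.05)].
Sum ≈ 1.609048.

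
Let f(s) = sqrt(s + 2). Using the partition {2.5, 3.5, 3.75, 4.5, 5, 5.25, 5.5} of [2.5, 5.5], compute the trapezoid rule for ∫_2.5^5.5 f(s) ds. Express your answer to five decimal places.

Subinterval widths: 1, 0.25, 0.75, 0.5, 0.25, 0.25.
f(2.5) ≈ 2.12132, f(3.5) ≈ 2.34521, f(3.75) ≈ 2.39792, f(4.5) ≈ 2.54951, f(5) ≈ 2.64575, f(5.25) ≈ 2.69258, f(5.5) ≈ 2.73861.
On each subinterval the trapezoid contributes (Δs_i/2)·[f(s_{i-1}) + f(s_i)].
Sum ≈ 7.32645.

7.32645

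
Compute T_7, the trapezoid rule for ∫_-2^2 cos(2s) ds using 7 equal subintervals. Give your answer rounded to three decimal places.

-0.673

Δs = (2 − (-2))/7 = 4/7.
f(-2) ≈ -0.654, f(-10/7) ≈ -0.960, f(-6/7) ≈ -0.143, f(-2/7) ≈ 0.841, f(2/7) ≈ 0.841, f(6/7) ≈ -0.143, f(10/7) ≈ -0.960, f(2) ≈ -0.654.
T_7 = (Δs/2)·[f(s_0) + 2f(s_1) + ... + 2f(s_{6}) + f(s_7)].
Sum ≈ -0.673.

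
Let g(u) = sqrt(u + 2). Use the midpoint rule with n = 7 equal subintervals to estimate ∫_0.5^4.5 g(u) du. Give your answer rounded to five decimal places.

8.41427

Δu = (4.5 − 0.5)/7 = 4/7.
Midpoints: 11/14, 19/14, 27/14, 2.5, 43/14, 51/14, 59/14.
g(11/14) ≈ 1.66905, g(19/14) ≈ 1.83225, g(27/14) ≈ 1.98206, g(2.5) ≈ 2.12132, g(43/14) ≈ 2.25198, g(51/14) ≈ 2.37547, g(59/14) ≈ 2.49285.
Sum = Δu · [g(11/14) + g(19/14) + g(27/14) + ...].
Sum ≈ 8.41427.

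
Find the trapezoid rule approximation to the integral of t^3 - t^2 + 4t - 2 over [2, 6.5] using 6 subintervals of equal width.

Δt = (6.5 − 2)/6 = 0.75.
f(2) = 10, f(2.75) = 22.234375, f(3.5) = 42.625, f(4.25) = 73.703125, f(5) = 118, f(5.75) = 178.046875, f(6.5) = 256.375.
T_6 = (Δt/2)·[f(t_0) + 2f(t_1) + ... + 2f(t_{5}) + f(t_6)].
Sum = 425.84765625.

425.84765625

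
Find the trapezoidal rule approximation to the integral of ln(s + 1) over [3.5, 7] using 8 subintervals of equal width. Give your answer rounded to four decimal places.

6.3656

Δs = (7 − 3.5)/8 = 0.4375.
f(3.5) ≈ 1.5041, f(3.9375) ≈ 1.5969, f(4.375) ≈ 1.6818, f(4.8125) ≈ 1.7600, f(5.25) ≈ 1.8326, f(5.6875) ≈ 1.9002, f(6.125) ≈ 1.9636, f(6.5625) ≈ 2.0232, f(7) ≈ 2.0794.
T_8 = (Δs/2)·[f(s_0) + 2f(s_1) + ... + 2f(s_{7}) + f(s_8)].
Sum ≈ 6.3656.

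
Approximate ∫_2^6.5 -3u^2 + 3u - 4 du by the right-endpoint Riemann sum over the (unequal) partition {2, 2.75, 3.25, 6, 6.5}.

Subinterval widths: 0.75, 0.5, 2.75, 0.5.
Right endpoints: 2.75, 3.25, 6, 6.5.
f(2.75) = -18.4375, f(3.25) = -25.9375, f(6) = -94, f(6.5) = -111.25.
Sum = Σ Δu_i · f(u_i).
Sum = -340.921875.

-340.921875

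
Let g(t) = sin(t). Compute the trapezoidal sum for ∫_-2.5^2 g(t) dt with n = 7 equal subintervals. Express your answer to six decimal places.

Δt = (2 − (-2.5))/7 = 9/14.
g(-2.5) ≈ -0.598472, g(-13/7) ≈ -0.959282, g(-17/14) ≈ -0.937120, g(-4/7) ≈ -0.540834, g(1/14) ≈ 0.071368, g(5/7) ≈ 0.655078, g(19/14) ≈ 0.977263, g(2) ≈ 0.909297.
T_7 = (Δt/2)·[g(t_0) + 2g(t_1) + ... + 2g(t_{6}) + g(t_7)].
Sum ≈ -0.371646.

-0.371646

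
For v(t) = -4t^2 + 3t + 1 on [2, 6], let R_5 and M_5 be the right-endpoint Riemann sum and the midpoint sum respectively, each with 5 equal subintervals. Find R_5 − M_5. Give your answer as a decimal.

-48.96

R_5 = -273.44.
M_5 = -224.48.
R_5 − M_5 = -48.96.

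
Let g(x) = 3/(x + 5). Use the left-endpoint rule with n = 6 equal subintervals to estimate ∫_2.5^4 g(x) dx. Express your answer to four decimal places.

0.5554

Δx = (4 − 2.5)/6 = 0.25.
Left endpoints: 2.5, 2.75, 3, 3.25, 3.5, 3.75.
g(2.5) = 0.4, g(2.75) = 12/31, g(3) = 0.375, g(3.25) = 4/11, g(3.5) = 6/17, g(3.75) = 12/35.
Sum = Δx · [g(2.5) + g(2.75) + g(3) + ...].
Sum ≈ 0.5554.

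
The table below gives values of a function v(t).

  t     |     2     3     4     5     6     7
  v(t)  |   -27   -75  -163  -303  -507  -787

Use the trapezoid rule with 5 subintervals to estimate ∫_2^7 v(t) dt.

-1455

Δt = 1.
T_5 = (1/2)·[(-27) + 2·(-75) + 2·(-163) + 2·(-303) + 2·(-507) + (-787)] = -1455.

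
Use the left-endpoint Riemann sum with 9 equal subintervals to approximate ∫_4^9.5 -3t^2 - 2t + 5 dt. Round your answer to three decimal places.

-769.728

Δt = (9.5 − 4)/9 = 11/18.
Left endpoints: 4, 83/18, 47/9, 35/6, 58/9, 127/18, 23/3, 149/18, 80/9.
f(4) = -51, f(83/18) = -7345/108, f(47/9) = -2356/27, f(35/6) = -108.75, f(58/9) = -3577/27, f(127/18) = -17113/108, f(23/3) = -560/3, f(149/18) = -23449/108, f(80/9) = -6745/27.
Sum = Δt · [f(4) + f(83/18) + f(47/9) + ...].
Sum ≈ -769.728.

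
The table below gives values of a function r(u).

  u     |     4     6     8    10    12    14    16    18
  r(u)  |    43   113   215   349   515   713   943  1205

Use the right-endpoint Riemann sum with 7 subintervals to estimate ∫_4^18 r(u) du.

8106

Δu = 2.
Sum = 2·[113 + 215 + 349 + 515 + 713 + 943 + 1205] = 8106.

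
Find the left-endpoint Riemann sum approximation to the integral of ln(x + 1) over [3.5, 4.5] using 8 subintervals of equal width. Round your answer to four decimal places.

Δx = (4.5 − 3.5)/8 = 0.125.
Left endpoints: 3.5, 3.625, 3.75, 3.875, 4, 4.125, 4.25, 4.375.
f(3.5) ≈ 1.5041, f(3.625) ≈ 1.5315, f(3.75) ≈ 1.5581, f(3.875) ≈ 1.5841, f(4) ≈ 1.6094, f(4.125) ≈ 1.6341, f(4.25) ≈ 1.6582, f(4.375) ≈ 1.6818.
Sum = Δx · [f(3.5) + f(3.625) + f(3.75) + ...].
Sum ≈ 1.5952.

1.5952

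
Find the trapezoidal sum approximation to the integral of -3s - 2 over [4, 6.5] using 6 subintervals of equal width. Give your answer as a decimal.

Δs = (6.5 − 4)/6 = 5/12.
f(4) = -14, f(53/12) = -15.25, f(29/6) = -16.5, f(5.25) = -17.75, f(17/3) = -19, f(73/12) = -20.25, f(6.5) = -21.5.
T_6 = (Δs/2)·[f(s_0) + 2f(s_1) + ... + 2f(s_{5}) + f(s_6)].
Sum = -44.375.

-44.375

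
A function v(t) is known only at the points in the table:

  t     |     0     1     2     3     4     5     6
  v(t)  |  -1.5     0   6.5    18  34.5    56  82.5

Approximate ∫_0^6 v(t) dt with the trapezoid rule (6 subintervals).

Δt = 1.
T_6 = (1/2)·[(-1.5) + 2·0 + 2·6.5 + 2·18 + 2·34.5 + 2·56 + 82.5] = 155.5.

155.5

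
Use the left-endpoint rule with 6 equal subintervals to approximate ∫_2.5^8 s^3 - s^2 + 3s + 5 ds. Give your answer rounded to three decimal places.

765.663

Δs = (8 − 2.5)/6 = 11/12.
Left endpoints: 2.5, 41/12, 13/3, 5.25, 37/6, 85/12.
f(2.5) = 21.875, f(41/12) = 75101/1728, f(13/3) = 2176/27, f(5.25) = 137.890625, f(37/6) = 47515/216, f(85/12) = 572785/1728.
Sum = Δs · [f(2.5) + f(41/12) + f(13/3) + ...].
Sum ≈ 765.663.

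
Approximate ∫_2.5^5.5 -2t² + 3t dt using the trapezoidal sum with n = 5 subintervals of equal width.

-64.86

Δt = (5.5 − 2.5)/5 = 0.6.
f(2.5) = -5, f(3.1) = -9.92, f(3.7) = -16.28, f(4.3) = -24.08, f(4.9) = -33.32, f(5.5) = -44.
T_5 = (Δt/2)·[f(t_0) + 2f(t_1) + ... + 2f(t_{4}) + f(t_5)].
Sum = -64.86.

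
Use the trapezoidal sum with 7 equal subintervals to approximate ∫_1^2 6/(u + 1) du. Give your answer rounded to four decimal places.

Δu = (2 − 1)/7 = 1/7.
f(1) = 3, f(8/7) = 2.8, f(9/7) = 2.625, f(10/7) = 42/17, f(11/7) = 7/3, f(12/7) = 42/19, f(13/7) = 2.1, f(2) = 2.
T_7 = (Δu/2)·[f(u_0) + 2f(u_1) + ... + 2f(u_{6}) + f(u_7)].
Sum ≈ 2.4342.

2.4342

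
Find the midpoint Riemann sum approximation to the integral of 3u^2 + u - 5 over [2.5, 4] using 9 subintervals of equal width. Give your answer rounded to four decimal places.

Δu = (4 − 2.5)/9 = 1/6.
Midpoints: 31/12, 2.75, 35/12, 37/12, 3.25, 41/12, 43/12, 3.75, 47/12.
f(31/12) = 845/48, f(2.75) = 20.4375, f(35/12) = 23.4375, f(37/12) = 1277/48, f(3.25) = 29.9375, f(41/12) = 33.4375, f(43/12) = 1781/48, f(3.75) = 40.9375, f(47/12) = 44.9375.
Sum = Δu · [f(31/12) + f(2.75) + f(35/12) + ...].
Sum ≈ 45.7396.

45.7396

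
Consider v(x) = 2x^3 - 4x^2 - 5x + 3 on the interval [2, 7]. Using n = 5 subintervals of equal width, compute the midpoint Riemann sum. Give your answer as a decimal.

638.75

Δx = (7 − 2)/5 = 1.
Midpoints: 2.5, 3.5, 4.5, 5.5, 6.5.
v(2.5) = -3.25, v(3.5) = 22.25, v(4.5) = 81.75, v(5.5) = 187.25, v(6.5) = 350.75.
Sum = Δx · [v(2.5) + v(3.5) + v(4.5) + v(5.5) + v(6.5)].
Sum = 638.75.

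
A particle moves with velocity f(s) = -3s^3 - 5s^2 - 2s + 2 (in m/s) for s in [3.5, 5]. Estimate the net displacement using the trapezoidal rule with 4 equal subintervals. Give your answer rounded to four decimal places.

Δs = (5 − 3.5)/4 = 0.375.
f(3.5) = -194.875, f(3.875) = -130757/512, f(4.25) = -327.109375, f(4.625) = -210431/512, f(5) = -508.
T_4 = (Δs/2)·[f(s_0) + 2f(s_1) + 2f(s_2) + 2f(s_3) + f(s_4)].
Sum ≈ -504.3486.

-504.3486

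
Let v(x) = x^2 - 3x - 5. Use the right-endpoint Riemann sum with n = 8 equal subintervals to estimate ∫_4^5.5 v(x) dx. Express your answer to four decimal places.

Δx = (5.5 − 4)/8 = 0.1875.
Right endpoints: 4.1875, 4.375, 4.5625, 4.75, 4.9375, 5.125, 5.3125, 5.5.
v(4.1875) = -0.02734375, v(4.375) = 1.015625, v(4.5625) = 2.12890625, v(4.75) = 3.3125, v(4.9375) = 4.56640625, v(5.125) = 5.890625, v(5.3125) = 7.28515625, v(5.5) = 8.75.
Sum = Δx · [v(4.1875) + v(4.375) + v(4.5625) + ...].
Sum ≈ 6.1729.

6.1729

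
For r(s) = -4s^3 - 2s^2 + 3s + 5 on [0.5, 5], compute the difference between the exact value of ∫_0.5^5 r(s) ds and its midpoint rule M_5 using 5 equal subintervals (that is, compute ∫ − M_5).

-10.63125

Exact integral: ∫_0.5^5 r(s) ds = -648.5625.
M_5 = -637.93125.
Error = -648.5625 − (-637.93125) = -10.63125.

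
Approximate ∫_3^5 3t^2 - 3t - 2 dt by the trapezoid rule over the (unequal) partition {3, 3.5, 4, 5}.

70.625

Subinterval widths: 0.5, 0.5, 1.
f(3) = 16, f(3.5) = 24.25, f(4) = 34, f(5) = 58.
On each subinterval the trapezoid contributes (Δt_i/2)·[f(t_{i-1}) + f(t_i)].
Sum = 70.625.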